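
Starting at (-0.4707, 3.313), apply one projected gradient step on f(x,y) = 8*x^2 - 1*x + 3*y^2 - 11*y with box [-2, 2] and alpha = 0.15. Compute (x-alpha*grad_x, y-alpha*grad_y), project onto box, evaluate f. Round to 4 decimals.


Step 1: Compute gradient at (-0.4707, 3.313).
grad_x = 2*8*-0.4707 - 1 = -8.5312
grad_y = 2*3*3.313 - 11 = 8.878
Step 2: Gradient step.
x_raw = -0.4707 - 0.15*-8.5312 = 0.809
y_raw = 3.313 - 0.15*8.878 = 1.9813
Step 3: Project onto [-2, 2].
x_proj = clip(0.809) = 0.809
y_proj = clip(1.9813) = 1.9813
Step 4: Evaluate f.
f(0.809, 1.9813) = -5.591


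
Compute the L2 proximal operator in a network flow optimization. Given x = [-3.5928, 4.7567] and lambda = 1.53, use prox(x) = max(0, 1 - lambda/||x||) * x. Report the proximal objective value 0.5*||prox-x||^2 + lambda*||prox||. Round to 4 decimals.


Step 1: Compute ||x||.
||x|| = 5.9611
Step 2: Compute scaling factor.
scale = max(0, 1 - 1.53/5.9611) = 0.7433
Step 3: prox(x) = [-2.6707, 3.5358]
||prox(x)|| = 4.4311
Step 4: Proximal objective.
0.5*||prox-x||^2 = 1.1705
lambda*||prox|| = 6.7796
Total = 7.95


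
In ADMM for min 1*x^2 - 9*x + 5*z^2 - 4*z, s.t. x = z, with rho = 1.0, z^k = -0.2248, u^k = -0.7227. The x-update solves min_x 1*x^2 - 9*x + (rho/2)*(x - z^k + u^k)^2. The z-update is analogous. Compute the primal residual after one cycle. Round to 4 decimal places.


ADMM iteration with rho = 1.0, z^k = -0.2248, u^k = -0.7227
Step 1: x-update.
Minimize 1*x^2 - 9*x + (1.0/2)*(x + 0.2248 - 0.7227)^2
FOC: (2*1 + 1.0)*x = 9 + 1.0*(-0.2248 + 0.7227)
x^{k+1} = 3.166
Step 2: z-update.
Minimize 5*z^2 - 4*z + (1.0/2)*(3.166 - z - 0.7227)^2
FOC: (2*5 + 1.0)*z = 4 + 1.0*(3.166 - 0.7227)
z^{k+1} = 0.5858
Step 3: u-update.
u^{k+1} = -0.7227 + 3.166 - 0.5858 = 1.8575
Step 4: Primal residual = |3.166 - 0.5858| = 2.5802


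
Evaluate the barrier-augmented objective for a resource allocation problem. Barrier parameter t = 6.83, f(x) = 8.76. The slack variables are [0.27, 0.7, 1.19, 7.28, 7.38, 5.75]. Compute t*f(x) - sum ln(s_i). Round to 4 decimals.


Step 1: Compute log-barrier.
ln values: [-1.3093, -0.3567, 0.174, 1.9851, 1.9988, 1.7492]
phi = -(-1.3093 - 0.3567 + 0.174 + 1.9851 + 1.9988 + 1.7492) = -4.241
Step 2: Compute augmented objective.
t*f(x) = 6.83*8.76 = 59.8308
Total = 59.8308 - 4.241 = 55.5898


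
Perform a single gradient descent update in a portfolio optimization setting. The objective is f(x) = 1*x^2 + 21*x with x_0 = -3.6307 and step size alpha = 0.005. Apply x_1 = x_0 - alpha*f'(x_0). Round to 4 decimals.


We compute the gradient at x_0 and apply the update.
f'(x) = 2*x + 21
f'(-3.6307) = 2*-3.6307 + 21 = 13.7386
x_1 = -3.6307 - 0.005*13.7386 = -3.6994


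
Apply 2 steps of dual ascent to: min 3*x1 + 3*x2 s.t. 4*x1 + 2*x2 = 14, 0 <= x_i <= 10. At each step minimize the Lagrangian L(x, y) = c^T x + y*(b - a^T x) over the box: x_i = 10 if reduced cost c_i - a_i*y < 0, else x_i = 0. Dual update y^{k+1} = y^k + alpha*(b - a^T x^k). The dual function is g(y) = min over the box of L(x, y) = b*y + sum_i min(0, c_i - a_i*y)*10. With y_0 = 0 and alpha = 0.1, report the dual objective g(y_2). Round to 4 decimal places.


Dual ascent for LP: min 3*x1 + 3*x2, 4*x1 + 2*x2 = 14, 0 <= x_i <= 10
Step 1: y^k = 0.0, reduced costs: (3.0, 3.0)
  x^k = (0.0, 0.0), subgradient = b - a^T x = 14.0
  y^{k+1} = 0.0 + 0.1*14.0 = 1.4
Step 2: y^k = 1.4, reduced costs: (-2.6, 0.2)
  x^k = (10.0, 0.0), subgradient = b - a^T x = -26.0
  y^{k+1} = 1.4 + 0.1*-26.0 = -1.2
Dual objective at y_2 = -1.2: reduced costs (7.8, 5.4), box minimizer x = (0.0, 0.0)
g(y_2) = b*y + (c1 - a1*y)*x1 + (c2 - a2*y)*x2 = 14*(-1.2) + 7.8*0.0 + 5.4*0.0 = -16.8 + 0.0 + 0.0 = -16.8


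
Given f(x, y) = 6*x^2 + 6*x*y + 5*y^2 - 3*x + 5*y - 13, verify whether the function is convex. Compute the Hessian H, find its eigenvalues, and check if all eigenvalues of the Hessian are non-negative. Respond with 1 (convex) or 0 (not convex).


The Hessian of f(x,y) = 6*x^2 + 6*x*y + 5*y^2 - 3*x + 5*y - 13 is:
H = [[12, 6], [6, 10]]
Trace = 12 + 10 = 22
Determinant = 12*10 - (6)^2 = 84
Discriminant = (22)^2 - 4*84 = 148.0
Eigenvalues: lambda_1 = 4.9172, lambda_2 = 17.0828
The function is convex.

1


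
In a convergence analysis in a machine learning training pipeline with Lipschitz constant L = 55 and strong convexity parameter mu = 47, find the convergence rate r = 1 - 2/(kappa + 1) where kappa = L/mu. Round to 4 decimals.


Step 1: Compute the condition number.
kappa = L/mu = 55/47 = 1.1702
Step 2: Compute the convergence rate.
r = 1 - 2/(kappa + 1) = 1 - 2*mu/(L + mu) = (L - mu)/(L + mu) = 8/102 = 0.0784


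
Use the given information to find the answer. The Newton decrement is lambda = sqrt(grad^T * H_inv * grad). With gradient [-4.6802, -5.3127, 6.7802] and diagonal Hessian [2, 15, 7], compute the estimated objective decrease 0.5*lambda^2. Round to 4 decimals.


Step 1: H is diagonal, so H^(-1) * g = [-2.3401, -0.3542, 0.9686].
Step 2: g^T H^(-1) g = sum_i g_i^2 / H_ii
  = (-4.6802)^2/2 + (-5.3127)^2/15 + (6.7802)^2/7
  = 10.9521 + 1.8817 + 6.5673 = 19.4011
Step 3: Objective decrease = 0.5 * g^T H^(-1) g = 9.7005


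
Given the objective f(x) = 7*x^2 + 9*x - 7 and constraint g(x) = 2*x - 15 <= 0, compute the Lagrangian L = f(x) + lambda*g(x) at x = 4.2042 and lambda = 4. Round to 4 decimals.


Step 1: Evaluate f(x).
f(4.2042) = 7*4.2042^2 + 9*4.2042 - 7 = 154.5649
Step 2: Evaluate g(x).
g(4.2042) = 2*4.2042 - 15 = -6.5916
Step 3: Compute Lagrangian.
L = 154.5649 + 4*-6.5916 = 128.1985


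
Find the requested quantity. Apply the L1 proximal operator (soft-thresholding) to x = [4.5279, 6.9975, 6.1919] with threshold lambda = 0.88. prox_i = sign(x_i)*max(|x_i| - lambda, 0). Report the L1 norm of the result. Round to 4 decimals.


Soft-thresholding with lambda = 0.88:
prox(4.5279) = sign(4.5279)*max(|4.5279| - 0.88, 0) = 3.6479
prox(6.9975) = sign(6.9975)*max(|6.9975| - 0.88, 0) = 6.1175
prox(6.1919) = sign(6.1919)*max(|6.1919| - 0.88, 0) = 5.3119
prox(x) = [3.6479, 6.1175, 5.3119]
||prox(x)||_1 = 3.6479 + 6.1175 + 5.3119 = 15.0773


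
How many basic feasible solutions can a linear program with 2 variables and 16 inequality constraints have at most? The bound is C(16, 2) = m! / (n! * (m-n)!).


Each vertex corresponds to some choice of n active constraints out of m, so the number of vertices is at most C(m, n) = m! / (n!(m-n)!).
m = 16, n = 2
Numerator: 16 * 15
Denominator: 2! = 2
C(16, 2) = 120


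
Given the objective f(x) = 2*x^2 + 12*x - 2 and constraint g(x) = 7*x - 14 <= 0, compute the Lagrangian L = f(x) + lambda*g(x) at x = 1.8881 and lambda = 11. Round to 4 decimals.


Step 1: Evaluate f(x).
f(1.8881) = 2*1.8881^2 + 12*1.8881 - 2 = 27.787
Step 2: Evaluate g(x).
g(1.8881) = 7*1.8881 - 14 = -0.7833
Step 3: Compute Lagrangian.
L = 27.787 + 11*-0.7833 = 19.1707


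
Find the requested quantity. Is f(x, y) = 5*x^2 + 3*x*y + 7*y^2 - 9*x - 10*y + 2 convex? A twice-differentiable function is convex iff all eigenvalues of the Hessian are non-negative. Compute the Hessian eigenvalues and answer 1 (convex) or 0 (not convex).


The Hessian of f(x,y) = 5*x^2 + 3*x*y + 7*y^2 - 9*x - 10*y + 2 is:
H = [[10, 3], [3, 14]]
Trace = 10 + 14 = 24
Determinant = 10*14 - (3)^2 = 131
Discriminant = (24)^2 - 4*131 = 52.0
Eigenvalues: lambda_1 = 8.3944, lambda_2 = 15.6056
The function is convex.

1


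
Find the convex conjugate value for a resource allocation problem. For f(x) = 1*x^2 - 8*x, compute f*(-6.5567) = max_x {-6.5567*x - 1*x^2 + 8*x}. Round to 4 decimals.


f*(y) = sup_x {y*x - a*x^2 - b*x} = sup_x {(y-b)*x - a*x^2}
FOC: (y - b) - 2a*x = 0 => x* = (y - b)/(2a)
x* = (-6.5567 + 8)/(2*1) = 0.7217
f*(-6.5567) = (y-b)^2/(4a) = (-6.5567 + 8)^2/(4*1)
= 2.0831/4 = 0.5208


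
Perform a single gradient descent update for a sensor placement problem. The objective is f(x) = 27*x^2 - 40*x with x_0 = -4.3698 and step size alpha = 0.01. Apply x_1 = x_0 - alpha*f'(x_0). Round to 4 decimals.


We compute the gradient at x_0 and apply the update.
f'(x) = 54*x - 40
f'(-4.3698) = 54*-4.3698 - 40 = -275.9692
x_1 = -4.3698 - 0.01*-275.9692 = -1.6101


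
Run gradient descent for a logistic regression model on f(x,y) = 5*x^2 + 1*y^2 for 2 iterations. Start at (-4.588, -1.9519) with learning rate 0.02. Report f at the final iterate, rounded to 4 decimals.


Gradient descent on f(x,y) = 5*x^2 + 1*y^2.
Starting point: (-4.588, -1.9519), alpha = 0.02
Step 1: grad_x = 2*5*-4.588 = -45.88, grad_y = 2*1*-1.9519 = -3.9038
  x_1 = -4.588 - 0.02*-45.88 = -3.6704
  y_1 = -1.9519 - 0.02*-3.9038 = -1.8738
Step 2: grad_x = 2*5*-3.6704 = -36.704, grad_y = 2*1*-1.8738 = -3.7476
  x_2 = -3.6704 - 0.02*-36.704 = -2.9363
  y_2 = -1.8738 - 0.02*-3.7476 = -1.7989
f(-2.9363, -1.7989) = 5*(-2.9363)^2 + 1*(-1.7989)^2 = 46.3458


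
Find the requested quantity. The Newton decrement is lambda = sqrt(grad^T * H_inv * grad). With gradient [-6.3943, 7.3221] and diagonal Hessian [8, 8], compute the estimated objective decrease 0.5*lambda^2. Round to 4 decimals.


Step 1: H is diagonal, so H^(-1) * g = [-0.7993, 0.9153].
Step 2: g^T H^(-1) g = sum_i g_i^2 / H_ii
  = (-6.3943)^2/8 + (7.3221)^2/8
  = 5.1109 + 6.7016 = 11.8125
Step 3: Objective decrease = 0.5 * g^T H^(-1) g = 5.9063


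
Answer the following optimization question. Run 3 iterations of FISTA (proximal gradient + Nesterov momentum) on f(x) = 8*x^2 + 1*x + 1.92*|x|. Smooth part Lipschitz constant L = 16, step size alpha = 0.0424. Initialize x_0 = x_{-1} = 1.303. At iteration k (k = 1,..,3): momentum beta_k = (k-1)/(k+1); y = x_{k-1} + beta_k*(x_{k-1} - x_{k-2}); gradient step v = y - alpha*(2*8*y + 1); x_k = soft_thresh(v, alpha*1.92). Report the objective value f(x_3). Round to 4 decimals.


FISTA on f(x) = 8*x^2 + 1*x + 1.92*|x|
L = 16, alpha = 0.0424
Iteration 1: beta = 0.0, y = 1.303 + 0.0*(1.303 - 1.303) = 1.303
  grad(y) = 21.848, v = y - alpha*grad = 0.3766
  prox(v) = soft_thresh(0.3766, 0.0814) = 0.2952
Iteration 2: beta = 0.3333, y = 0.2952 + 0.3333*(0.2952 - 1.303) = -0.0407
  grad(y) = 0.3491, v = y - alpha*grad = -0.0555
  prox(v) = soft_thresh(-0.0555, 0.0814) = 0.0
Iteration 3: beta = 0.5, y = 0.0 + 0.5*(0.0 - 0.2952) = -0.1476
  grad(y) = -1.3619, v = y - alpha*grad = -0.0899
  prox(v) = soft_thresh(-0.0899, 0.0814) = -0.0085
f(x_3) = 8*(-0.0085)^2 + 1*(-0.0085) + 1.92*|-0.0085| = 0.0084


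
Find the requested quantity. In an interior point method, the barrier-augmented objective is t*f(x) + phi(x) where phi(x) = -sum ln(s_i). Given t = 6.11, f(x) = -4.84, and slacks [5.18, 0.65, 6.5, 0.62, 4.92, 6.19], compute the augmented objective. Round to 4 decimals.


Step 1: Compute log-barrier.
ln values: [1.6448, -0.4308, 1.8718, -0.478, 1.5933, 1.8229]
phi = -(1.6448 - 0.4308 + 1.8718 - 0.478 + 1.5933 + 1.8229) = -6.024
Step 2: Compute augmented objective.
t*f(x) = 6.11*-4.84 = -29.5724
Total = -29.5724 - 6.024 = -35.5964


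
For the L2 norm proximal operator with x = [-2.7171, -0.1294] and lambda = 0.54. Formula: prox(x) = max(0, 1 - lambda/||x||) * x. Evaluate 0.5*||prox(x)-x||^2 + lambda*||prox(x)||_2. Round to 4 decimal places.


Step 1: Compute ||x||.
||x|| = 2.7202
Step 2: Compute scaling factor.
scale = max(0, 1 - 0.54/2.7202) = 0.8015
Step 3: prox(x) = [-2.1777, -0.1037]
||prox(x)|| = 2.1802
Step 4: Proximal objective.
0.5*||prox-x||^2 = 0.1458
lambda*||prox|| = 1.1773
Total = 1.3231


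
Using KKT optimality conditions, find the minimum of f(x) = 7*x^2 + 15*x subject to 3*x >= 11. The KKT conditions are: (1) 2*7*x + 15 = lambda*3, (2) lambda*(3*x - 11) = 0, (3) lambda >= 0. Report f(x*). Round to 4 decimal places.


Step 1: Try lambda = 0 (constraint inactive).
x_unc = -15/(2*7) = -1.0714
Check: 3*-1.0714 = -3.2142 < 11 -- violated!
Step 2: Constraint must be active: 3*x = 11
x* = 11/3 = 3.6667 (rounded; the exact value 11/3 is used below)
lambda = (2*7*(11/3) + 15)/3 = 22.1111
Step 3: Compute optimal value.
f(x*) = 7*(11/3)^2 + 15*(11/3) = 149.1111


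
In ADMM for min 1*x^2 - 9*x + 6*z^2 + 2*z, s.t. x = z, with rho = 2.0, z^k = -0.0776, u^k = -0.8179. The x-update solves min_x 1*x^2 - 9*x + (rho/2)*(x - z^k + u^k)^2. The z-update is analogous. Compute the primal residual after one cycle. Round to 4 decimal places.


ADMM iteration with rho = 2.0, z^k = -0.0776, u^k = -0.8179
Step 1: x-update.
Minimize 1*x^2 - 9*x + (2.0/2)*(x + 0.0776 - 0.8179)^2
FOC: (2*1 + 2.0)*x = 9 + 2.0*(-0.0776 + 0.8179)
x^{k+1} = 2.6202
Step 2: z-update.
Minimize 6*z^2 + 2*z + (2.0/2)*(2.6202 - z - 0.8179)^2
FOC: (2*6 + 2.0)*z = -2 + 2.0*(2.6202 - 0.8179)
z^{k+1} = 0.1146
Step 3: u-update.
u^{k+1} = -0.8179 + 2.6202 - 0.1146 = 1.6876
Step 4: Primal residual = |2.6202 - 0.1146| = 2.5055


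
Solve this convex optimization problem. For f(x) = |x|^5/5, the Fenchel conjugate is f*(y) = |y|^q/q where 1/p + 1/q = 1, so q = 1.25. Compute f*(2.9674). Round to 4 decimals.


The conjugate exponent q satisfies 1/p + 1/q = 1.
p = 5, so q = 5/(5 - 1) = 1.25
|y|^q = 2.9674^1.25 = 3.8947
f*(2.9674) = 3.8947 / 1.25 = 3.1157


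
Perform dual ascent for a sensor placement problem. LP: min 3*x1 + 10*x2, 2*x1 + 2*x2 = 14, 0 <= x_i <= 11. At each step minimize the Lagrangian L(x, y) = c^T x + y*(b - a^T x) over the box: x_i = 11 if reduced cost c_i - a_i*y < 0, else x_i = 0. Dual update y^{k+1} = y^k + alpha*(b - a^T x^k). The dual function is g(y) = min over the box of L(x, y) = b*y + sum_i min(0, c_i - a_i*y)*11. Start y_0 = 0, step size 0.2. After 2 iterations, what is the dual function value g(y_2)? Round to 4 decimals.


Dual ascent for LP: min 3*x1 + 10*x2, 2*x1 + 2*x2 = 14, 0 <= x_i <= 11
Step 1: y^k = 0.0, reduced costs: (3.0, 10.0)
  x^k = (0.0, 0.0), subgradient = b - a^T x = 14.0
  y^{k+1} = 0.0 + 0.2*14.0 = 2.8
Step 2: y^k = 2.8, reduced costs: (-2.6, 4.4)
  x^k = (11.0, 0.0), subgradient = b - a^T x = -8.0
  y^{k+1} = 2.8 + 0.2*-8.0 = 1.2
Dual objective at y_2 = 1.2: reduced costs (0.6, 7.6), box minimizer x = (0.0, 0.0)
g(y_2) = b*y + (c1 - a1*y)*x1 + (c2 - a2*y)*x2 = 14*1.2 + 0.6*0.0 + 7.6*0.0 = 16.8 + 0.0 + 0.0 = 16.8


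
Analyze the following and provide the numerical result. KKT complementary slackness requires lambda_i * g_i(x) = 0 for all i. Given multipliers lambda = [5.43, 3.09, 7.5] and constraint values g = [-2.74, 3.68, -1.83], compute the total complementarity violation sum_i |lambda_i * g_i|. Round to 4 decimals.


KKT complementary slackness check:
lambda_1 * g_1 = 5.43 * -2.74 = -14.8782
lambda_2 * g_2 = 3.09 * 3.68 = 11.3712
lambda_3 * g_3 = 7.5 * -1.83 = -13.725
Total violation = 14.8782 + 11.3712 + 13.725 = 39.9744


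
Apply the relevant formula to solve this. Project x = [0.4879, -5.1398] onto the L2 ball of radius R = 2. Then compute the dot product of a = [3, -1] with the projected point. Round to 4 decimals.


Step 1: Compute ||x|| (intermediates to 6 decimals).
||x|| = sqrt(0.4879^2 + (-5.1398)^2) = 5.162905
Step 2: Project.
Since ||x|| > R, scale = R/||x|| = 2/5.162905 = 0.387379, proj(x) = scale * x
proj(x) = [0.189002, -1.991051]
Step 3: Dot product.
a^T * proj(x) = 3*0.189002 - 1*(-1.991051) = 2.5581


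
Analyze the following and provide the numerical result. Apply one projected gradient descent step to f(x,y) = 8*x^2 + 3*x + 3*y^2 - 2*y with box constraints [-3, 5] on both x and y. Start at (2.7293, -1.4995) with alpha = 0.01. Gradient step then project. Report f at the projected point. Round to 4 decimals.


Step 1: Compute gradient at (2.7293, -1.4995).
grad_x = 2*8*2.7293 + 3 = 46.6688
grad_y = 2*3*-1.4995 - 2 = -10.997
Step 2: Gradient step.
x_raw = 2.7293 - 0.01*46.6688 = 2.2626
y_raw = -1.4995 - 0.01*-10.997 = -1.3895
Step 3: Project onto [-3, 5].
x_proj = clip(2.2626) = 2.2626
y_proj = clip(-1.3895) = -1.3895
Step 4: Evaluate f.
f(2.2626, -1.3895) = 56.3146


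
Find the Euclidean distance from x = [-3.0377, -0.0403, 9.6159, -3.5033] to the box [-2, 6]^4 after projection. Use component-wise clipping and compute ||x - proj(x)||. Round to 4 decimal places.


Project each component onto [-2, 6].
clip(-3.0377) = -2.0, clip(-0.0403) = -0.0403, clip(9.6159) = 6.0, clip(-3.5033) = -2.0
Projection = [-2.0, -0.0403, 6.0, -2.0]
Squared diffs: [1.0768, 0.0, 13.0747, 2.2599]
Distance = sqrt(16.4114) = 4.0511


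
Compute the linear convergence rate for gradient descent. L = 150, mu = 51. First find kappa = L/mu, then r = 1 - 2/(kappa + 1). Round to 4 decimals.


Step 1: Compute the condition number.
kappa = L/mu = 150/51 = 2.9412
Step 2: Compute the convergence rate.
r = 1 - 2/(kappa + 1) = 1 - 2*mu/(L + mu) = (L - mu)/(L + mu) = 99/201 = 0.4925


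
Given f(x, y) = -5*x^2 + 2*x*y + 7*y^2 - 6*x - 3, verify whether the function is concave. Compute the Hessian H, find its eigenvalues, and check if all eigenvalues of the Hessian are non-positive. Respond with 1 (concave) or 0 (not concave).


The Hessian of f(x,y) = -5*x^2 + 2*x*y + 7*y^2 - 6*x - 3 is:
H = [[-10, 2], [2, 14]]
Trace = -10 + 14 = 4
Determinant = -10*14 - (2)^2 = -144
Discriminant = (4)^2 - 4*-144 = 592.0
Eigenvalues: lambda_1 = -10.1655, lambda_2 = 14.1655
The function is not concave.

0


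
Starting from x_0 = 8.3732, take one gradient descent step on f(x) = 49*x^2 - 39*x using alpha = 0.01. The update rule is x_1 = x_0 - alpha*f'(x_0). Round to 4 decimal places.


We compute the gradient at x_0 and apply the update.
f'(x) = 98*x - 39
f'(8.3732) = 98*8.3732 - 39 = 781.5736
x_1 = 8.3732 - 0.01*781.5736 = 0.5575


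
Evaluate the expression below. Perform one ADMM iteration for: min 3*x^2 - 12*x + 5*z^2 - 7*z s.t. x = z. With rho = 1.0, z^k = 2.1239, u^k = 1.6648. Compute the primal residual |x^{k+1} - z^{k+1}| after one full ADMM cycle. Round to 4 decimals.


ADMM iteration with rho = 1.0, z^k = 2.1239, u^k = 1.6648
Step 1: x-update.
Minimize 3*x^2 - 12*x + (1.0/2)*(x - 2.1239 + 1.6648)^2
FOC: (2*3 + 1.0)*x = 12 + 1.0*(2.1239 - 1.6648)
x^{k+1} = 1.7799
Step 2: z-update.
Minimize 5*z^2 - 7*z + (1.0/2)*(1.7799 - z + 1.6648)^2
FOC: (2*5 + 1.0)*z = 7 + 1.0*(1.7799 + 1.6648)
z^{k+1} = 0.9495
Step 3: u-update.
u^{k+1} = 1.6648 + 1.7799 - 0.9495 = 2.4952
Step 4: Primal residual = |1.7799 - 0.9495| = 0.8304


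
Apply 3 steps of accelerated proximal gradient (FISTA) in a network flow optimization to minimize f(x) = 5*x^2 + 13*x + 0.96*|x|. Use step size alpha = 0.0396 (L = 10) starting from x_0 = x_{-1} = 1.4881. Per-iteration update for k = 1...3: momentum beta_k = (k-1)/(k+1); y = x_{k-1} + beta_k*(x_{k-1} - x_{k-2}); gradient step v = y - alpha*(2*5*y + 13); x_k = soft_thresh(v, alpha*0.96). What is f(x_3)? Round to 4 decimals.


FISTA on f(x) = 5*x^2 + 13*x + 0.96*|x|
L = 10, alpha = 0.0396
Iteration 1: beta = 0.0, y = 1.4881 + 0.0*(1.4881 - 1.4881) = 1.4881
  grad(y) = 27.881, v = y - alpha*grad = 0.384
  prox(v) = soft_thresh(0.384, 0.038) = 0.346
Iteration 2: beta = 0.3333, y = 0.346 + 0.3333*(0.346 - 1.4881) = -0.0347
  grad(y) = 12.653, v = y - alpha*grad = -0.5358
  prox(v) = soft_thresh(-0.5358, 0.038) = -0.4977
Iteration 3: beta = 0.5, y = -0.4977 + 0.5*(-0.4977 - 0.346) = -0.9196
  grad(y) = 3.8038, v = y - alpha*grad = -1.0702
  prox(v) = soft_thresh(-1.0702, 0.038) = -1.0322
f(x_3) = 5*(-1.0322)^2 + 13*(-1.0322) + 0.96*|-1.0322| = -7.1006


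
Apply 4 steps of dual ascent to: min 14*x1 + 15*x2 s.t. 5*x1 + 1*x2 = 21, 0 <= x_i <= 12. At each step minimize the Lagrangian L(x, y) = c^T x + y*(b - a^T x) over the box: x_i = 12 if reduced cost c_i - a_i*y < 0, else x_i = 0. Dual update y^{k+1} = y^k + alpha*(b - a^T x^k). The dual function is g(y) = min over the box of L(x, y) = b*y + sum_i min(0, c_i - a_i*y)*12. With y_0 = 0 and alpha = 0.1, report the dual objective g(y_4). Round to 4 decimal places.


Dual ascent for LP: min 14*x1 + 15*x2, 5*x1 + 1*x2 = 21, 0 <= x_i <= 12
Step 1: y^k = 0.0, reduced costs: (14.0, 15.0)
  x^k = (0.0, 0.0), subgradient = b - a^T x = 21.0
  y^{k+1} = 0.0 + 0.1*21.0 = 2.1
Step 2: y^k = 2.1, reduced costs: (3.5, 12.9)
  x^k = (0.0, 0.0), subgradient = b - a^T x = 21.0
  y^{k+1} = 2.1 + 0.1*21.0 = 4.2
Step 3: y^k = 4.2, reduced costs: (-7.0, 10.8)
  x^k = (12.0, 0.0), subgradient = b - a^T x = -39.0
  y^{k+1} = 4.2 + 0.1*-39.0 = 0.3
Step 4: y^k = 0.3, reduced costs: (12.5, 14.7)
  x^k = (0.0, 0.0), subgradient = b - a^T x = 21.0
  y^{k+1} = 0.3 + 0.1*21.0 = 2.4
Dual objective at y_4 = 2.4: reduced costs (2.0, 12.6), box minimizer x = (0.0, 0.0)
g(y_4) = b*y + (c1 - a1*y)*x1 + (c2 - a2*y)*x2 = 21*2.4 + 2.0*0.0 + 12.6*0.0 = 50.4 + 0.0 + 0.0 = 50.4


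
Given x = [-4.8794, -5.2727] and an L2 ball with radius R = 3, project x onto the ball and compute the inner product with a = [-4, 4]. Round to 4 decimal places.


Step 1: Compute ||x|| (intermediates to 6 decimals).
||x|| = sqrt((-4.8794)^2 + (-5.2727)^2) = 7.184004
Step 2: Project.
Since ||x|| > R, scale = R/||x|| = 3/7.184004 = 0.417594, proj(x) = scale * x
proj(x) = [-2.037608, -2.201848]
Step 3: Dot product.
a^T * proj(x) = -4*(-2.037608) + 4*(-2.201848) = -0.657


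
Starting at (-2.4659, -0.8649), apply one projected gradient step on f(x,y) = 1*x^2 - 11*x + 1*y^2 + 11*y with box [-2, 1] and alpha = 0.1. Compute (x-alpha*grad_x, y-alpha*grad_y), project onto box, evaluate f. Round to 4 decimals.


Step 1: Compute gradient at (-2.4659, -0.8649).
grad_x = 2*1*-2.4659 - 11 = -15.9318
grad_y = 2*1*-0.8649 + 11 = 9.2702
Step 2: Gradient step.
x_raw = -2.4659 - 0.1*-15.9318 = -0.8727
y_raw = -0.8649 - 0.1*9.2702 = -1.7919
Step 3: Project onto [-2, 1].
x_proj = clip(-0.8727) = -0.8727
y_proj = clip(-1.7919) = -1.7919
Step 4: Evaluate f.
f(-0.8727, -1.7919) = -6.1386


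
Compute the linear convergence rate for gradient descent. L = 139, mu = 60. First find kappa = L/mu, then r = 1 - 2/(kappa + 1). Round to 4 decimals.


Step 1: Compute the condition number.
kappa = L/mu = 139/60 = 2.3167
Step 2: Compute the convergence rate.
r = 1 - 2/(kappa + 1) = 1 - 2*mu/(L + mu) = (L - mu)/(L + mu) = 79/199 = 0.397


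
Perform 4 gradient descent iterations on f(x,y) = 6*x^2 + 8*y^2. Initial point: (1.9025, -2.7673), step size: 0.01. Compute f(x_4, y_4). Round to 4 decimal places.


Gradient descent on f(x,y) = 6*x^2 + 8*y^2.
Starting point: (1.9025, -2.7673), alpha = 0.01
Step 1: grad_x = 2*6*1.9025 = 22.83, grad_y = 2*8*-2.7673 = -44.2768
  x_1 = 1.9025 - 0.01*22.83 = 1.6742
  y_1 = -2.7673 - 0.01*-44.2768 = -2.3245
Step 2: grad_x = 2*6*1.6742 = 20.0904, grad_y = 2*8*-2.3245 = -37.1925
  x_2 = 1.6742 - 0.01*20.0904 = 1.4733
  y_2 = -2.3245 - 0.01*-37.1925 = -1.9526
Step 3: grad_x = 2*6*1.4733 = 17.6796, grad_y = 2*8*-1.9526 = -31.2417
  x_3 = 1.4733 - 0.01*17.6796 = 1.2965
  y_3 = -1.9526 - 0.01*-31.2417 = -1.6402
Step 4: grad_x = 2*6*1.2965 = 15.558, grad_y = 2*8*-1.6402 = -26.243
  x_4 = 1.2965 - 0.01*15.558 = 1.1409
  y_4 = -1.6402 - 0.01*-26.243 = -1.3778
f(1.1409, -1.3778) = 6*1.1409^2 + 8*(-1.3778)^2 = 22.996


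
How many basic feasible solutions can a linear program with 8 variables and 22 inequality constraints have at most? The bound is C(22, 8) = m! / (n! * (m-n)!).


Each vertex corresponds to some choice of n active constraints out of m, so the number of vertices is at most C(m, n) = m! / (n!(m-n)!).
m = 22, n = 8
Numerator: 22 * 21 * 20 * 19 * 18 * 17 * 16 * 15
Denominator: 8! = 40320
C(22, 8) = 319770


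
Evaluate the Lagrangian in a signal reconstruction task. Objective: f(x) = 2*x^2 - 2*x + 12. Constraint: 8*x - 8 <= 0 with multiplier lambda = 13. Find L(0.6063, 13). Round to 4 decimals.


Step 1: Evaluate f(x).
f(0.6063) = 2*0.6063^2 - 2*0.6063 + 12 = 11.5226
Step 2: Evaluate g(x).
g(0.6063) = 8*0.6063 - 8 = -3.1496
Step 3: Compute Lagrangian.
L = 11.5226 + 13*-3.1496 = -29.4222


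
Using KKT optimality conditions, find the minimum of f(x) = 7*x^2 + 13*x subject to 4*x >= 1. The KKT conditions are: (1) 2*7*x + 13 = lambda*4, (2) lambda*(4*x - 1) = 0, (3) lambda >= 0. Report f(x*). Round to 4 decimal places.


Step 1: Try lambda = 0 (constraint inactive).
x_unc = -13/(2*7) = -0.9286
Check: 4*-0.9286 = -3.7144 < 1 -- violated!
Step 2: Constraint must be active: 4*x = 1
x* = 1/4 = 0.25
lambda = (2*7*0.25 + 13)/4 = 4.125
Step 3: Compute optimal value.
f(x*) = 7*0.25^2 + 13*0.25 = 3.6875


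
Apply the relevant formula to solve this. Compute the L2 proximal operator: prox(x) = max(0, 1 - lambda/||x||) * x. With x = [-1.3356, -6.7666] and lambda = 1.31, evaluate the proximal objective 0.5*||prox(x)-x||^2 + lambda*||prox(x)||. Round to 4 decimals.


Step 1: Compute ||x||.
||x|| = 6.8972
Step 2: Compute scaling factor.
scale = max(0, 1 - 1.31/6.8972) = 0.8101
Step 3: prox(x) = [-1.0819, -5.4814]
||prox(x)|| = 5.5872
Step 4: Proximal objective.
0.5*||prox-x||^2 = 0.8581
lambda*||prox|| = 7.3192
Total = 8.1772


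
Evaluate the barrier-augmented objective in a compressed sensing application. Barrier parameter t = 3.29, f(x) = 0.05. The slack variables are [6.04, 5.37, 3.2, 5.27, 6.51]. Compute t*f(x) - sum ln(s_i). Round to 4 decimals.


Step 1: Compute log-barrier.
ln values: [1.7984, 1.6808, 1.1632, 1.662, 1.8733]
phi = -(1.7984 + 1.6808 + 1.1632 + 1.662 + 1.8733) = -8.1778
Step 2: Compute augmented objective.
t*f(x) = 3.29*0.05 = 0.1645
Total = 0.1645 - 8.1778 = -8.0133


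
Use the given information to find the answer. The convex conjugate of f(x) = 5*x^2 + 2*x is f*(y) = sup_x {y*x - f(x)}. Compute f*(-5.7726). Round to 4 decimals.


f*(y) = sup_x {y*x - a*x^2 - b*x} = sup_x {(y-b)*x - a*x^2}
FOC: (y - b) - 2a*x = 0 => x* = (y - b)/(2a)
x* = (-5.7726 - 2)/(2*5) = -0.7773
f*(-5.7726) = (y-b)^2/(4a) = (-5.7726 - 2)^2/(4*5)
= 60.4133/20 = 3.0207


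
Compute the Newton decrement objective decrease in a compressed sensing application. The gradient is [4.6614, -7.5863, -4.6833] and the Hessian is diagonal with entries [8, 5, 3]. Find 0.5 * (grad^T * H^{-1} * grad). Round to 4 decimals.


Step 1: H is diagonal, so H^(-1) * g = [0.5827, -1.5173, -1.5611].
Step 2: g^T H^(-1) g = sum_i g_i^2 / H_ii
  = (4.6614)^2/8 + (-7.5863)^2/5 + (-4.6833)^2/3
  = 2.7161 + 11.5104 + 7.3111 = 21.5376
Step 3: Objective decrease = 0.5 * g^T H^(-1) g = 10.7688


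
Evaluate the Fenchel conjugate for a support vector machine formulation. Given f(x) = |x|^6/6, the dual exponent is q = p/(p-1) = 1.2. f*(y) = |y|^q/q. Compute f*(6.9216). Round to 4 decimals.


The conjugate exponent q satisfies 1/p + 1/q = 1.
p = 6, so q = 6/(6 - 1) = 1.2
|y|^q = 6.9216^1.2 = 10.1917
f*(6.9216) = 10.1917 / 1.2 = 8.4931


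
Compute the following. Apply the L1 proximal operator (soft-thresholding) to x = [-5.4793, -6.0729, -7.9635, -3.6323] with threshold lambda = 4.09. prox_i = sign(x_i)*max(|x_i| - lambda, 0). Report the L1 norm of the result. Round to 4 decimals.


Soft-thresholding with lambda = 4.09:
prox(-5.4793) = sign(-5.4793)*max(|-5.4793| - 4.09, 0) = -1.3893
prox(-6.0729) = sign(-6.0729)*max(|-6.0729| - 4.09, 0) = -1.9829
prox(-7.9635) = sign(-7.9635)*max(|-7.9635| - 4.09, 0) = -3.8735
prox(-3.6323) = sign(-3.6323)*max(|-3.6323| - 4.09, 0) = 0.0
prox(x) = [-1.3893, -1.9829, -3.8735, 0.0]
||prox(x)||_1 = 1.3893 + 1.9829 + 3.8735 + 0.0 = 7.2457


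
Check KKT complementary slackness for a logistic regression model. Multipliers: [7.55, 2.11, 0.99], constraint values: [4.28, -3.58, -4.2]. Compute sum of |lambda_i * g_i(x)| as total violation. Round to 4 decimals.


KKT complementary slackness check:
lambda_1 * g_1 = 7.55 * 4.28 = 32.314
lambda_2 * g_2 = 2.11 * -3.58 = -7.5538
lambda_3 * g_3 = 0.99 * -4.2 = -4.158
Total violation = 32.314 + 7.5538 + 4.158 = 44.0258


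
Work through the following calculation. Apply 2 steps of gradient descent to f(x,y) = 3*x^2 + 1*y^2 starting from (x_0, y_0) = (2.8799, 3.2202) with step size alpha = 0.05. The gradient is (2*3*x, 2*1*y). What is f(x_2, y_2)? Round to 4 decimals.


Gradient descent on f(x,y) = 3*x^2 + 1*y^2.
Starting point: (2.8799, 3.2202), alpha = 0.05
Step 1: grad_x = 2*3*2.8799 = 17.2794, grad_y = 2*1*3.2202 = 6.4404
  x_1 = 2.8799 - 0.05*17.2794 = 2.0159
  y_1 = 3.2202 - 0.05*6.4404 = 2.8982
Step 2: grad_x = 2*3*2.0159 = 12.0956, grad_y = 2*1*2.8982 = 5.7964
  x_2 = 2.0159 - 0.05*12.0956 = 1.4112
  y_2 = 2.8982 - 0.05*5.7964 = 2.6084
f(1.4112, 2.6084) = 3*1.4112^2 + 1*2.6084^2 = 12.7776


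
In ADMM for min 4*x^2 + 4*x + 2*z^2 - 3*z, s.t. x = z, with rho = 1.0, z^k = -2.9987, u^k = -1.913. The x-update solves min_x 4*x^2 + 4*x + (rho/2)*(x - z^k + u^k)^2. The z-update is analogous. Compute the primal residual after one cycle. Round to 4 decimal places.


ADMM iteration with rho = 1.0, z^k = -2.9987, u^k = -1.913
Step 1: x-update.
Minimize 4*x^2 + 4*x + (1.0/2)*(x + 2.9987 - 1.913)^2
FOC: (2*4 + 1.0)*x = -4 + 1.0*(-2.9987 + 1.913)
x^{k+1} = -0.5651
Step 2: z-update.
Minimize 2*z^2 - 3*z + (1.0/2)*(-0.5651 - z - 1.913)^2
FOC: (2*2 + 1.0)*z = 3 + 1.0*(-0.5651 - 1.913)
z^{k+1} = 0.1044
Step 3: u-update.
u^{k+1} = -1.913 - 0.5651 - 0.1044 = -2.5825
Step 4: Primal residual = |-0.5651 - 0.1044| = 0.6695


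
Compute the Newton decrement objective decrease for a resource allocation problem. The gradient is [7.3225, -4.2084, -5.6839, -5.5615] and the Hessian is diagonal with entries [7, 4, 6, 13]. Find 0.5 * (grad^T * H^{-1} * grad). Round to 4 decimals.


Step 1: H is diagonal, so H^(-1) * g = [1.0461, -1.0521, -0.9473, -0.4278].
Step 2: g^T H^(-1) g = sum_i g_i^2 / H_ii
  = (7.3225)^2/7 + (-4.2084)^2/4 + (-5.6839)^2/6 + (-5.5615)^2/13
  = 7.6599 + 4.4277 + 5.3845 + 2.3793 = 19.8512
Step 3: Objective decrease = 0.5 * g^T H^(-1) g = 9.9256


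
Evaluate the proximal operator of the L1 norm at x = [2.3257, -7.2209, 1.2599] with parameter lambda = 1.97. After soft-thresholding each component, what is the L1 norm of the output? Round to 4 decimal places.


Soft-thresholding with lambda = 1.97:
prox(2.3257) = sign(2.3257)*max(|2.3257| - 1.97, 0) = 0.3557
prox(-7.2209) = sign(-7.2209)*max(|-7.2209| - 1.97, 0) = -5.2509
prox(1.2599) = sign(1.2599)*max(|1.2599| - 1.97, 0) = 0.0
prox(x) = [0.3557, -5.2509, 0.0]
||prox(x)||_1 = 0.3557 + 5.2509 + 0.0 = 5.6066


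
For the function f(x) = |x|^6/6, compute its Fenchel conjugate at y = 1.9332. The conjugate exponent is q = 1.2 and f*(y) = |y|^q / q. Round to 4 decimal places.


The conjugate exponent q satisfies 1/p + 1/q = 1.
p = 6, so q = 6/(6 - 1) = 1.2
|y|^q = 1.9332^1.2 = 2.2056
f*(1.9332) = 2.2056 / 1.2 = 1.838


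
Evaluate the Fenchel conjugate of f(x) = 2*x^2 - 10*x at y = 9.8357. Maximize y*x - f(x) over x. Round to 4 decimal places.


f*(y) = sup_x {y*x - a*x^2 - b*x} = sup_x {(y-b)*x - a*x^2}
FOC: (y - b) - 2a*x = 0 => x* = (y - b)/(2a)
x* = (9.8357 + 10)/(2*2) = 4.9589
f*(9.8357) = (y-b)^2/(4a) = (9.8357 + 10)^2/(4*2)
= 393.455/8 = 49.1819


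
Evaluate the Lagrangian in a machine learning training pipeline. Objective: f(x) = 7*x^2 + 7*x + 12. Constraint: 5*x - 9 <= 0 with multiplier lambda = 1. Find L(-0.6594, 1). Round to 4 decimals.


Step 1: Evaluate f(x).
f(-0.6594) = 7*(-0.6594)^2 + 7*(-0.6594) + 12 = 10.4279
Step 2: Evaluate g(x).
g(-0.6594) = 5*-0.6594 - 9 = -12.297
Step 3: Compute Lagrangian.
L = 10.4279 + 1*-12.297 = -1.8691


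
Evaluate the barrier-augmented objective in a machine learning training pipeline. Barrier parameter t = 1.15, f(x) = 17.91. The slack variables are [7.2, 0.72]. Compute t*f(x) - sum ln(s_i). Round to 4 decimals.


Step 1: Compute log-barrier.
ln values: [1.9741, -0.3285]
phi = -(1.9741 - 0.3285) = -1.6456
Step 2: Compute augmented objective.
t*f(x) = 1.15*17.91 = 20.5965
Total = 20.5965 - 1.6456 = 18.9509


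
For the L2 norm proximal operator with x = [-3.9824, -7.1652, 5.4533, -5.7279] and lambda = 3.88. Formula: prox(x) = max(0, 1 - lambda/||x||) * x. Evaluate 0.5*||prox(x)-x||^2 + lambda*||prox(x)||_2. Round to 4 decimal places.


Step 1: Compute ||x||.
||x|| = 11.3907
Step 2: Compute scaling factor.
scale = max(0, 1 - 3.88/11.3907) = 0.6594
Step 3: prox(x) = [-2.6259, -4.7245, 3.5957, -3.7768]
||prox(x)|| = 7.5107
Step 4: Proximal objective.
0.5*||prox-x||^2 = 7.5272
lambda*||prox|| = 29.1415
Total = 36.6685


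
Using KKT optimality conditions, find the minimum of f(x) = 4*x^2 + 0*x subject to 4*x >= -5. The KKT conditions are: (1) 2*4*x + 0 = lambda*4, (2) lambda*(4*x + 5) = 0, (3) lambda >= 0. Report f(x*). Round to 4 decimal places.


Step 1: Try lambda = 0 (constraint inactive).
Stationarity: 2*4*x + 0 = 0
x* = 0/(2*4) = 0.0
Check constraint: 4*0.0 = 0.0 >= -5 -- satisfied.
Step 2: Compute optimal value.
f(x*) = 4*0.0^2 + 0*0.0 = 0.0


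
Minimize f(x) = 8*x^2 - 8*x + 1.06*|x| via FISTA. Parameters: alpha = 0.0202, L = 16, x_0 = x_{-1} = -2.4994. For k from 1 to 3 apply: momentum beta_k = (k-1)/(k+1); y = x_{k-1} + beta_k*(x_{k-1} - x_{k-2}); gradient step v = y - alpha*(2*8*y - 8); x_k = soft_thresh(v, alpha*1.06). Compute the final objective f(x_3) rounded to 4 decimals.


FISTA on f(x) = 8*x^2 - 8*x + 1.06*|x|
L = 16, alpha = 0.0202
Iteration 1: beta = 0.0, y = -2.4994 + 0.0*(-2.4994 + 2.4994) = -2.4994
  grad(y) = -47.9904, v = y - alpha*grad = -1.53
  prox(v) = soft_thresh(-1.53, 0.0214) = -1.5086
Iteration 2: beta = 0.3333, y = -1.5086 + 0.3333*(-1.5086 + 2.4994) = -1.1783
  grad(y) = -26.8529, v = y - alpha*grad = -0.6359
  prox(v) = soft_thresh(-0.6359, 0.0214) = -0.6145
Iteration 3: beta = 0.5, y = -0.6145 + 0.5*(-0.6145 + 1.5086) = -0.1674
  grad(y) = -10.6786, v = y - alpha*grad = 0.0483
  prox(v) = soft_thresh(0.0483, 0.0214) = 0.0269
f(x_3) = 8*0.0269^2 - 8*0.0269 + 1.06*|0.0269| = -0.1808


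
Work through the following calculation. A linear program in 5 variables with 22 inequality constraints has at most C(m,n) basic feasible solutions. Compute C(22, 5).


Each vertex corresponds to some choice of n active constraints out of m, so the number of vertices is at most C(m, n) = m! / (n!(m-n)!).
m = 22, n = 5
Numerator: 22 * 21 * 20 * 19 * 18
Denominator: 5! = 120
C(22, 5) = 26334


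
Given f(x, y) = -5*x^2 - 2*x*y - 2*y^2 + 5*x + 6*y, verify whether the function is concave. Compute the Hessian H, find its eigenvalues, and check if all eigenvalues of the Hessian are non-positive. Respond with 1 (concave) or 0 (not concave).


The Hessian of f(x,y) = -5*x^2 - 2*x*y - 2*y^2 + 5*x + 6*y is:
H = [[-10, -2], [-2, -4]]
Trace = -10 - 4 = -14
Determinant = -10*-4 - (-2)^2 = 36
Discriminant = (-14)^2 - 4*36 = 52.0
Eigenvalues: lambda_1 = -10.6056, lambda_2 = -3.3944
The function is concave.

1


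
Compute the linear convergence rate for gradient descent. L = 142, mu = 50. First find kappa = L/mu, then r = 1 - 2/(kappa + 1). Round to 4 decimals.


Step 1: Compute the condition number.
kappa = L/mu = 142/50 = 2.84
Step 2: Compute the convergence rate.
r = 1 - 2/(kappa + 1) = 1 - 2*mu/(L + mu) = (L - mu)/(L + mu) = 92/192 = 0.4792


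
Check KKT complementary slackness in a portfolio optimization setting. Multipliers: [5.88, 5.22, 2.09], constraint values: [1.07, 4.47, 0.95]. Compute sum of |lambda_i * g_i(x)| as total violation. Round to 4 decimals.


KKT complementary slackness check:
lambda_1 * g_1 = 5.88 * 1.07 = 6.2916
lambda_2 * g_2 = 5.22 * 4.47 = 23.3334
lambda_3 * g_3 = 2.09 * 0.95 = 1.9855
Total violation = 6.2916 + 23.3334 + 1.9855 = 31.6105


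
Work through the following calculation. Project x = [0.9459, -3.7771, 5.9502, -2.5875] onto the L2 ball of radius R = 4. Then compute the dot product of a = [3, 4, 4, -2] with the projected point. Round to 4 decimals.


Step 1: Compute ||x|| (intermediates to 6 decimals).
||x|| = sqrt(0.9459^2 + (-3.7771)^2 + 5.9502^2 + (-2.5875)^2) = 7.567116
Step 2: Project.
Since ||x|| > R, scale = R/||x|| = 4/7.567116 = 0.528603, proj(x) = scale * x
proj(x) = [0.500006, -1.996586, 3.145294, -1.36776]
Step 3: Dot product.
a^T * proj(x) = 3*0.500006 + 4*(-1.996586) + 4*3.145294 - 2*(-1.36776) = 8.8304


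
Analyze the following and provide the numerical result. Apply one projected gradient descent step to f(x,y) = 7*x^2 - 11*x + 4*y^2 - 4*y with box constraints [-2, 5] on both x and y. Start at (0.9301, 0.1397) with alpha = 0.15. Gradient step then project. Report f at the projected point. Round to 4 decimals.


Step 1: Compute gradient at (0.9301, 0.1397).
grad_x = 2*7*0.9301 - 11 = 2.0214
grad_y = 2*4*0.1397 - 4 = -2.8824
Step 2: Gradient step.
x_raw = 0.9301 - 0.15*2.0214 = 0.6269
y_raw = 0.1397 - 0.15*-2.8824 = 0.5721
Step 3: Project onto [-2, 5].
x_proj = clip(0.6269) = 0.6269
y_proj = clip(0.5721) = 0.5721
Step 4: Evaluate f.
f(0.6269, 0.5721) = -5.1241


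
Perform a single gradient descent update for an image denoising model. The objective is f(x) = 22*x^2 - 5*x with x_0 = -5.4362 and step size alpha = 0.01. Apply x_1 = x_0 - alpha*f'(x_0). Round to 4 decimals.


We compute the gradient at x_0 and apply the update.
f'(x) = 44*x - 5
f'(-5.4362) = 44*-5.4362 - 5 = -244.1928
x_1 = -5.4362 - 0.01*-244.1928 = -2.9943


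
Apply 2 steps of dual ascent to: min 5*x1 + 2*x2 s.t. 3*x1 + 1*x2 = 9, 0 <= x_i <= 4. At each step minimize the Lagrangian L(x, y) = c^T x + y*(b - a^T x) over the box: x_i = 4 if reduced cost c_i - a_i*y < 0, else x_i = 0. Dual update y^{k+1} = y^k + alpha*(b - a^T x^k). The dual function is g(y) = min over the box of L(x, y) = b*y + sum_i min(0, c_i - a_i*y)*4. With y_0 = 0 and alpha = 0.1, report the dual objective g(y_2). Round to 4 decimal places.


Dual ascent for LP: min 5*x1 + 2*x2, 3*x1 + 1*x2 = 9, 0 <= x_i <= 4
Step 1: y^k = 0.0, reduced costs: (5.0, 2.0)
  x^k = (0.0, 0.0), subgradient = b - a^T x = 9.0
  y^{k+1} = 0.0 + 0.1*9.0 = 0.9
Step 2: y^k = 0.9, reduced costs: (2.3, 1.1)
  x^k = (0.0, 0.0), subgradient = b - a^T x = 9.0
  y^{k+1} = 0.9 + 0.1*9.0 = 1.8
Dual objective at y_2 = 1.8: reduced costs (-0.4, 0.2), box minimizer x = (4.0, 0.0)
g(y_2) = b*y + (c1 - a1*y)*x1 + (c2 - a2*y)*x2 = 9*1.8 + (-0.4)*4.0 + 0.2*0.0 = 16.2 - 1.6 + 0.0 = 14.6


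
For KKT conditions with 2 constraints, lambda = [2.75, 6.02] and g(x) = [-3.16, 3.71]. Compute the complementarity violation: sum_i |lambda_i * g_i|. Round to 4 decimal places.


KKT complementary slackness check:
lambda_1 * g_1 = 2.75 * -3.16 = -8.69
lambda_2 * g_2 = 6.02 * 3.71 = 22.3342
Total violation = 8.69 + 22.3342 = 31.0242


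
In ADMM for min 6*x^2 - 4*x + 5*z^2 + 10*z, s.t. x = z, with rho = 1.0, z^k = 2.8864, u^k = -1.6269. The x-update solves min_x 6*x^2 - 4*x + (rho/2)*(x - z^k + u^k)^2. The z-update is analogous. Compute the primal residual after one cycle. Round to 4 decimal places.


ADMM iteration with rho = 1.0, z^k = 2.8864, u^k = -1.6269
Step 1: x-update.
Minimize 6*x^2 - 4*x + (1.0/2)*(x - 2.8864 - 1.6269)^2
FOC: (2*6 + 1.0)*x = 4 + 1.0*(2.8864 + 1.6269)
x^{k+1} = 0.6549
Step 2: z-update.
Minimize 5*z^2 + 10*z + (1.0/2)*(0.6549 - z - 1.6269)^2
FOC: (2*5 + 1.0)*z = -10 + 1.0*(0.6549 - 1.6269)
z^{k+1} = -0.9975
Step 3: u-update.
u^{k+1} = -1.6269 + 0.6549 + 0.9975 = 0.0254
Step 4: Primal residual = |0.6549 + 0.9975| = 1.6523


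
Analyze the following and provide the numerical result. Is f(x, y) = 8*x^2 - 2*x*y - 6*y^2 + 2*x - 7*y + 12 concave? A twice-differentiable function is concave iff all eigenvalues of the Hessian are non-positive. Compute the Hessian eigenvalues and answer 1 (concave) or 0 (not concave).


The Hessian of f(x,y) = 8*x^2 - 2*x*y - 6*y^2 + 2*x - 7*y + 12 is:
H = [[16, -2], [-2, -12]]
Trace = 16 - 12 = 4
Determinant = 16*-12 - (-2)^2 = -196
Discriminant = (4)^2 - 4*-196 = 800.0
Eigenvalues: lambda_1 = -12.1421, lambda_2 = 16.1421
The function is not concave.

0


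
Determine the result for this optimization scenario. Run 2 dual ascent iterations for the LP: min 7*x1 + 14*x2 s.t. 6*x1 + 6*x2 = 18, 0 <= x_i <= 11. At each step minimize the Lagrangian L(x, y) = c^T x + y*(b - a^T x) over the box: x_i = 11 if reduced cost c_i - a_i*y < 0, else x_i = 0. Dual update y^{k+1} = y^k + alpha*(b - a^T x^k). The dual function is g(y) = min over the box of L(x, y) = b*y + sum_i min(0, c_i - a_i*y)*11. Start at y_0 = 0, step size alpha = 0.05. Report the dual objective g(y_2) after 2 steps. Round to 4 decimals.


Dual ascent for LP: min 7*x1 + 14*x2, 6*x1 + 6*x2 = 18, 0 <= x_i <= 11
Step 1: y^k = 0.0, reduced costs: (7.0, 14.0)
  x^k = (0.0, 0.0), subgradient = b - a^T x = 18.0
  y^{k+1} = 0.0 + 0.05*18.0 = 0.9
Step 2: y^k = 0.9, reduced costs: (1.6, 8.6)
  x^k = (0.0, 0.0), subgradient = b - a^T x = 18.0
  y^{k+1} = 0.9 + 0.05*18.0 = 1.8
Dual objective at y_2 = 1.8: reduced costs (-3.8, 3.2), box minimizer x = (11.0, 0.0)
g(y_2) = b*y + (c1 - a1*y)*x1 + (c2 - a2*y)*x2 = 18*1.8 + (-3.8)*11.0 + 3.2*0.0 = 32.4 - 41.8 + 0.0 = -9.4
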